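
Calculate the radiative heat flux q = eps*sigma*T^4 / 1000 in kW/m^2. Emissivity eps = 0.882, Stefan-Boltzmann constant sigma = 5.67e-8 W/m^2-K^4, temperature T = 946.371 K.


T^4 = 8.0213e+11
q = 0.882 * 5.67e-8 * 8.0213e+11 / 1000 = 40.114 kW/m^2

40.114 kW/m^2


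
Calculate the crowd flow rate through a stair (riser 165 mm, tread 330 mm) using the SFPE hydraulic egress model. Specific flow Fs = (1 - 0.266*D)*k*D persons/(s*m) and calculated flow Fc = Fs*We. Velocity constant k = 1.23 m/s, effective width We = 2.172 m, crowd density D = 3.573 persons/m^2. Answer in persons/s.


1 - 0.266*D = 1 - 0.266*3.573 = 0.049582
Fs = 0.049582 * 1.23 * 3.573 = 0.21790 persons/(s*m)
Fc = 0.21790 * 2.172 = 0.47328 persons/s

0.47328 persons/s


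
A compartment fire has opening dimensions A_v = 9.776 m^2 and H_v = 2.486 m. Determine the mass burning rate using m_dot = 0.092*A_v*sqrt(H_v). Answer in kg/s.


sqrt(H_v) = 1.5767
m_dot = 0.092 * 9.776 * 1.5767 = 1.4181 kg/s

1.4181 kg/s


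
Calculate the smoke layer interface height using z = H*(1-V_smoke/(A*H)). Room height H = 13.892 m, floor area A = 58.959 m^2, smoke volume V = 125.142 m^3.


V/(A*H) = 0.15279
1 - 0.15279 = 0.84721
z = 13.892 * 0.84721 = 11.769 m

11.769 m


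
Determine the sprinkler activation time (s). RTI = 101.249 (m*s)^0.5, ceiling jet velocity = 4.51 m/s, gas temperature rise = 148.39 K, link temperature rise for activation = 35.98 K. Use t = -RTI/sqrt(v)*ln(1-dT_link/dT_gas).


dT_link/dT_gas = 0.24247
ln(1 - 0.24247) = -0.27769
t = -101.249 / sqrt(4.51) * -0.27769 = 13.239 s

13.239 s


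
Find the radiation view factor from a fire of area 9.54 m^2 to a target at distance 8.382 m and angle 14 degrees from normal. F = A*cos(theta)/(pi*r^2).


cos(14 deg) = 0.97030
pi*r^2 = 220.72
F = 9.54 * 0.97030 / 220.72 = 0.041938

0.041938


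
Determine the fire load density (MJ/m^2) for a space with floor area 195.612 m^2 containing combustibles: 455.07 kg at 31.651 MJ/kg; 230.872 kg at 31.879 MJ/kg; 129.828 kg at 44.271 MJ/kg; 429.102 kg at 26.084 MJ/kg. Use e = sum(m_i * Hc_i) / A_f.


Total energy = 455.07*31.651 + 230.872*31.879 + 129.828*44.271 + 429.102*26.084
= 14403.42 + 7359.968 + 5747.615 + 11192.70
= 38703.70 MJ
e = 38703.70 / 195.612 = 197.86 MJ/m^2

197.86 MJ/m^2


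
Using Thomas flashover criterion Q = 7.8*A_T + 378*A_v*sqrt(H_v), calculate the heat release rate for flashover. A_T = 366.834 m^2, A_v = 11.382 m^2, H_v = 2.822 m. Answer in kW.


7.8*A_T = 2861.3
sqrt(H_v) = 1.6799
378*A_v*sqrt(H_v) = 7227.5
Q = 2861.3 + 7227.5 = 10089 kW

10089 kW


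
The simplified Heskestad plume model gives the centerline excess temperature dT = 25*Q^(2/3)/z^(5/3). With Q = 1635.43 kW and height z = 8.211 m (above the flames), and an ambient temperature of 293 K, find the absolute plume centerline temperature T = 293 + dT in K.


Q^(2/3) = 138.81
z^(5/3) = 33.419
dT = 25 * 138.81 / 33.419 = 103.84 K
T = 293 + 103.84 = 396.84 K

396.84 K


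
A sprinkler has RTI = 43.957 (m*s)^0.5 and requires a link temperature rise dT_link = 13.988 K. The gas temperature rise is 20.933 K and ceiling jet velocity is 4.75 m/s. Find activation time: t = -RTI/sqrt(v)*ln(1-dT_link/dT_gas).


dT_link/dT_gas = 0.66823
ln(1 - 0.66823) = -1.1033
t = -43.957 / sqrt(4.75) * -1.1033 = 22.252 s

22.252 s


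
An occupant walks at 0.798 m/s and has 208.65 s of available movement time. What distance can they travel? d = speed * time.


d = 0.798 * 208.65 = 166.50 m

166.50 m


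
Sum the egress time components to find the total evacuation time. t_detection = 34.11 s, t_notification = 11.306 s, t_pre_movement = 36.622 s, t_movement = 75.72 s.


Total = 34.11 + 11.306 + 36.622 + 75.72 = 157.758 s

157.758 s


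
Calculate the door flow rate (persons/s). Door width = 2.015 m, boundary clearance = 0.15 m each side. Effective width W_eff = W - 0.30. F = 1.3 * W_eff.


W_eff = 2.015 - 0.30 = 1.715 m
F = 1.3 * 1.715 = 2.2295 persons/s

2.2295 persons/s


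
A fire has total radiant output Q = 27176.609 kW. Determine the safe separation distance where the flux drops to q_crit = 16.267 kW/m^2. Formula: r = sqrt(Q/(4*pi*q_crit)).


4*pi*q_crit = 204.42
Q/(4*pi*q_crit) = 132.95
r = sqrt(132.95) = 11.530 m

11.530 m


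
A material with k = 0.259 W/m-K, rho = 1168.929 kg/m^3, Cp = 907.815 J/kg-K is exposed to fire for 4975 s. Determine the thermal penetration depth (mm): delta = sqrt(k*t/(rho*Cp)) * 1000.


alpha = 0.259 / (1168.929 * 907.815) = 2.4407e-07 m^2/s
alpha * t = 0.0012142
delta = sqrt(0.0012142) * 1000 = 34.846 mm

34.846 mm


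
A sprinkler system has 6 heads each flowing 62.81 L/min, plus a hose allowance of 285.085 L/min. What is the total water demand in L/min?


Sprinkler demand = 6 * 62.81 = 376.86 L/min
Total = 376.86 + 285.085 = 661.945 L/min

661.945 L/min


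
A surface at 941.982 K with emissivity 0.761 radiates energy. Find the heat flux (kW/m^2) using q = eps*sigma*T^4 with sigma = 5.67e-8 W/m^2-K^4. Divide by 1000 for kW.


T^4 = 7.8735e+11
q = 0.761 * 5.67e-8 * 7.8735e+11 / 1000 = 33.973 kW/m^2

33.973 kW/m^2


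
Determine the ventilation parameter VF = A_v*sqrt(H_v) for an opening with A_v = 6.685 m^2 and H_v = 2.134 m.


sqrt(H_v) = 1.4608
VF = 6.685 * 1.4608 = 9.7656 m^(5/2)

9.7656 m^(5/2)


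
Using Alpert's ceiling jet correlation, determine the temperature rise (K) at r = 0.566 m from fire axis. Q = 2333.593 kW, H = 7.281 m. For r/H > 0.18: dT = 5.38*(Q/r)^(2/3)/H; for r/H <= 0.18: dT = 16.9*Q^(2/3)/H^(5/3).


r/H = 0.566 / 7.281 = 0.077737
r/H <= 0.18, so dT = 16.9*Q^(2/3)/H^(5/3)
Q^(2/3) = 175.93
H^(5/3) = 27.352
dT = 16.9 * 175.93 / 27.352 = 108.71 K

108.71 K


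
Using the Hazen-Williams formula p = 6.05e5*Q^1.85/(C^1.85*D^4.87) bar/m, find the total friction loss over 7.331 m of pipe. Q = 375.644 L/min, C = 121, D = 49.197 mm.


Q^1.85 = 57988
C^1.85 = 7131.0
D^4.87 = 1.7368e+08
p/m = 0.028327 bar/m
p_total = 0.028327 * 7.331 = 0.20766 bar

0.20766 bar


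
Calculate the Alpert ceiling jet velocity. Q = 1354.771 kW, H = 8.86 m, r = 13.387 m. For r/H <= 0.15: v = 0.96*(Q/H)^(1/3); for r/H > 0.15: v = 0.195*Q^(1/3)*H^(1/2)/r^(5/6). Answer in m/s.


r/H = 13.387 / 8.86 = 1.5109
r/H > 0.15, so v = 0.195*Q^(1/3)*H^(1/2)/r^(5/6)
Q^(1/3) = 11.065
H^(1/2) = 2.9766
r^(5/6) = 8.6877
v = 0.195 * 11.065 * 2.9766 / 8.6877 = 0.73927 m/s

0.73927 m/s


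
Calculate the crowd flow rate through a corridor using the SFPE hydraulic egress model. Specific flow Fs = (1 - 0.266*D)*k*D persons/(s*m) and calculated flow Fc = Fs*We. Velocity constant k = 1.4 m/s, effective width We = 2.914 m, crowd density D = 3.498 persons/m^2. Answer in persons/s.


1 - 0.266*D = 1 - 0.266*3.498 = 0.069532
Fs = 0.069532 * 1.4 * 3.498 = 0.34051 persons/(s*m)
Fc = 0.34051 * 2.914 = 0.99225 persons/s

0.99225 persons/s


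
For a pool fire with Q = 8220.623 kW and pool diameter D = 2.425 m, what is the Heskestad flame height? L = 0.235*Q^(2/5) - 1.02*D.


Q^(2/5) = 36.810
0.235 * Q^(2/5) = 8.6503
1.02 * D = 2.4735
L = 6.1768 m

6.1768 m


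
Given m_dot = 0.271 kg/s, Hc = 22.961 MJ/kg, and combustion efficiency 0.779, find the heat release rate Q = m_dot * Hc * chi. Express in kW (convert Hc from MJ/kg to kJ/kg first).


Hc = 22.961 MJ/kg = 22.961 * 1000 kJ/kg = 22961 kJ/kg
Q = 0.271 kg/s * 22961 kJ/kg * 0.779 = 4847.3 kW

4847.3 kW


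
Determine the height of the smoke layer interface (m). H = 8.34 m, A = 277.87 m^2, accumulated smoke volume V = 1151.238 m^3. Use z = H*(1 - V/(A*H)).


V/(A*H) = 0.49677
1 - 0.49677 = 0.50323
z = 8.34 * 0.50323 = 4.1969 m

4.1969 m


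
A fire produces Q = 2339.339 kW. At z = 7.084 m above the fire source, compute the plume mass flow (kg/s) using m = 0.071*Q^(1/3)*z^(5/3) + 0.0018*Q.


Q^(1/3) = 13.275
z^(5/3) = 26.129
First term = 0.071 * 13.275 * 26.129 = 24.627
Second term = 0.0018 * 2339.339 = 4.2108
m = 28.838 kg/s

28.838 kg/s


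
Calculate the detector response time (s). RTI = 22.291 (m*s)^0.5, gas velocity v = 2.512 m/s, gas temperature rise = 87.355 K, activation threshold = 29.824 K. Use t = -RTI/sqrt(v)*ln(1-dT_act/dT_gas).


dT_act/dT_gas = 0.34141
ln(1 - 0.34141) = -0.41766
t = -22.291 / sqrt(2.512) * -0.41766 = 5.8741 s

5.8741 s


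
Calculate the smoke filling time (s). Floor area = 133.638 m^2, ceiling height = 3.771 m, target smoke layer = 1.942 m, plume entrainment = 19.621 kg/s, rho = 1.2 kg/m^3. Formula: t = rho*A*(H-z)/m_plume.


H - z = 1.829 m
t = 1.2 * 133.638 * 1.829 / 19.621 = 14.949 s

14.949 s


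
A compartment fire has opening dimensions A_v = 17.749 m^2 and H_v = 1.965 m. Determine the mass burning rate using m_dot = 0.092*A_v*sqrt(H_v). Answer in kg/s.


sqrt(H_v) = 1.4018
m_dot = 0.092 * 17.749 * 1.4018 = 2.2890 kg/s

2.2890 kg/s


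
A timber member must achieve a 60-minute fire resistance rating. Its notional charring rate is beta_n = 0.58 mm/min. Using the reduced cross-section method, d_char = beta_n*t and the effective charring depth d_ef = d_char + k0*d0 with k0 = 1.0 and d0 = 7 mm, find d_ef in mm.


d_char = 0.58 * 60 = 34.8 mm
d_ef = 34.8 + 1.0*7 = 41.8 mm

41.8 mm


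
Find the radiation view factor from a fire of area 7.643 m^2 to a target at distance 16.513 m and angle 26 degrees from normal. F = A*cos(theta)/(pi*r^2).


cos(26 deg) = 0.89879
pi*r^2 = 856.65
F = 7.643 * 0.89879 / 856.65 = 0.0080190

0.0080190


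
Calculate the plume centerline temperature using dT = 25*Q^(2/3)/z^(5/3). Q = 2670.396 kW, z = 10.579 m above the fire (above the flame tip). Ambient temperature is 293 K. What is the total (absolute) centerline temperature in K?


Q^(2/3) = 192.48
z^(5/3) = 50.981
dT = 25 * 192.48 / 50.981 = 94.388 K
T = 293 + 94.388 = 387.39 K

387.39 K


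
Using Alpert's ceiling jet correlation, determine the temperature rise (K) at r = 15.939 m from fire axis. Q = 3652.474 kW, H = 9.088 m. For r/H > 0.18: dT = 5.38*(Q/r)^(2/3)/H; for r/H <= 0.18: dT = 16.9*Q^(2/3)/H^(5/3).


r/H = 15.939 / 9.088 = 1.7539
r/H > 0.18, so dT = 5.38*(Q/r)^(2/3)/H
Q/r = 229.15
(Q/r)^(2/3) = 37.447
dT = 5.38 * 37.447 / 9.088 = 22.168 K

22.168 K


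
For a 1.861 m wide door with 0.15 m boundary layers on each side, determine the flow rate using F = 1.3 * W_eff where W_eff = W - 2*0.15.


W_eff = 1.861 - 0.30 = 1.561 m
F = 1.3 * 1.561 = 2.0293 persons/s

2.0293 persons/s


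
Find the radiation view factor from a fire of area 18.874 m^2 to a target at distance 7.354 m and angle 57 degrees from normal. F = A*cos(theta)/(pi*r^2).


cos(57 deg) = 0.54464
pi*r^2 = 169.90
F = 18.874 * 0.54464 / 169.90 = 0.060503

0.060503


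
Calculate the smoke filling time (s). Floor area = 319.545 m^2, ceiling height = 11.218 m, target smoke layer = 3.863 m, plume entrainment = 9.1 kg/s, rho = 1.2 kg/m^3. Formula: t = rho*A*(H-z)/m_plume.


H - z = 7.355 m
t = 1.2 * 319.545 * 7.355 / 9.1 = 309.92 s

309.92 s


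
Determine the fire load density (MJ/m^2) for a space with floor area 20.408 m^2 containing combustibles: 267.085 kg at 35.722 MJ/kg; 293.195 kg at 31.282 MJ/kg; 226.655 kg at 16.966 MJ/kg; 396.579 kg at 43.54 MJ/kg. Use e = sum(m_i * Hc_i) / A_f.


Total energy = 267.085*35.722 + 293.195*31.282 + 226.655*16.966 + 396.579*43.54
= 9540.810 + 9171.726 + 3845.429 + 17267.05
= 39825.01 MJ
e = 39825.01 / 20.408 = 1951.4 MJ/m^2

1951.4 MJ/m^2


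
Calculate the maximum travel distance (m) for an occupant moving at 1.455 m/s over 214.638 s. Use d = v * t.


d = 1.455 * 214.638 = 312.30 m

312.30 m


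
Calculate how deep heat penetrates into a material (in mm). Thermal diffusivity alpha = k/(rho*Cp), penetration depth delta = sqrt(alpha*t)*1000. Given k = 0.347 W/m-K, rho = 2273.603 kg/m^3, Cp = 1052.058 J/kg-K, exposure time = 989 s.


alpha = 0.347 / (2273.603 * 1052.058) = 1.4507e-07 m^2/s
alpha * t = 0.00014347
delta = sqrt(0.00014347) * 1000 = 11.978 mm

11.978 mm


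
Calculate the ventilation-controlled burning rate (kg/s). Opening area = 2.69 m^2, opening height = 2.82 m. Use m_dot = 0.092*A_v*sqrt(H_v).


sqrt(H_v) = 1.6793
m_dot = 0.092 * 2.69 * 1.6793 = 0.41559 kg/s

0.41559 kg/s


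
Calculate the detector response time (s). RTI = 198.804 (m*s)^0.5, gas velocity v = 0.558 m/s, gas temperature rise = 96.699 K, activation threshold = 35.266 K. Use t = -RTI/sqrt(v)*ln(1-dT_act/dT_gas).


dT_act/dT_gas = 0.36470
ln(1 - 0.36470) = -0.45366
t = -198.804 / sqrt(0.558) * -0.45366 = 120.74 s

120.74 s


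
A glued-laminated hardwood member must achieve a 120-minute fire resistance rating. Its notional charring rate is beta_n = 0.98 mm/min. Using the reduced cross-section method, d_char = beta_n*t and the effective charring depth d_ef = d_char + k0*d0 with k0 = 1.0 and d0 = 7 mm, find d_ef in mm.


d_char = 0.98 * 120 = 117.6 mm
d_ef = 117.6 + 1.0*7 = 124.6 mm

124.6 mm


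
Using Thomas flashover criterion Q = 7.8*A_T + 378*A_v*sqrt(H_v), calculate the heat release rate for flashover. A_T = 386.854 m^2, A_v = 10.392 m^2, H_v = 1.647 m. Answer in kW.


7.8*A_T = 3017.5
sqrt(H_v) = 1.2834
378*A_v*sqrt(H_v) = 5041.2
Q = 3017.5 + 5041.2 = 8058.7 kW

8058.7 kW


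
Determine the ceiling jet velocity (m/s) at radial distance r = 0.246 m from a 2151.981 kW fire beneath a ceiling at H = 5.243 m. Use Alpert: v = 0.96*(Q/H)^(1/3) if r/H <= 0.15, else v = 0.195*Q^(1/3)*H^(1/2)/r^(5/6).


r/H = 0.246 / 5.243 = 0.046920
r/H <= 0.15, so v = 0.96*(Q/H)^(1/3)
Q/H = 410.45
(Q/H)^(1/3) = 7.4317
v = 0.96 * 7.4317 = 7.1344 m/s

7.1344 m/s


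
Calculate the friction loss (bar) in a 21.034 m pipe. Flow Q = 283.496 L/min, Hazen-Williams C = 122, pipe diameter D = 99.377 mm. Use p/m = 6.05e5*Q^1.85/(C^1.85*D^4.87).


Q^1.85 = 34452
C^1.85 = 7240.5
D^4.87 = 5.3307e+09
p/m = 0.00054003 bar/m
p_total = 0.00054003 * 21.034 = 0.011359 bar

0.011359 bar


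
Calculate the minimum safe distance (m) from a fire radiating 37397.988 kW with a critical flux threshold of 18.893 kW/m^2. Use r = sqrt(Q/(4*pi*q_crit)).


4*pi*q_crit = 237.42
Q/(4*pi*q_crit) = 157.52
r = sqrt(157.52) = 12.551 m

12.551 m


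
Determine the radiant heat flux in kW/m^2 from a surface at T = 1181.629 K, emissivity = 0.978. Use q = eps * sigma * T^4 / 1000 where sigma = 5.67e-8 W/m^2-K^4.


T^4 = 1.9495e+12
q = 0.978 * 5.67e-8 * 1.9495e+12 / 1000 = 108.11 kW/m^2

108.11 kW/m^2


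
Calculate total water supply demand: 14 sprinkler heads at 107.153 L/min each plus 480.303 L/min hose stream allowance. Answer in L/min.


Sprinkler demand = 14 * 107.153 = 1500.142 L/min
Total = 1500.142 + 480.303 = 1980.445 L/min

1980.445 L/min


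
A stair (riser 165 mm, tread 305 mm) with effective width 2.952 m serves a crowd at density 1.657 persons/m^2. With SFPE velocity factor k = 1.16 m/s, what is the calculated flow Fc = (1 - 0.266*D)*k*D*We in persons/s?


1 - 0.266*D = 1 - 0.266*1.657 = 0.55924
Fs = 0.55924 * 1.16 * 1.657 = 1.0749 persons/(s*m)
Fc = 1.0749 * 2.952 = 3.1732 persons/s

3.1732 persons/s


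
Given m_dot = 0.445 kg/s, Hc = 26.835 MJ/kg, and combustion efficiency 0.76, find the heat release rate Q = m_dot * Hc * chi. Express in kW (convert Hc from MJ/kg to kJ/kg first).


Hc = 26.835 MJ/kg = 26.835 * 1000 kJ/kg = 26835 kJ/kg
Q = 0.445 kg/s * 26835 kJ/kg * 0.76 = 9075.597 kW

9075.597 kW


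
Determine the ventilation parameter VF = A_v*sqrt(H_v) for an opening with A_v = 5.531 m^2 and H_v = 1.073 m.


sqrt(H_v) = 1.0359
VF = 5.531 * 1.0359 = 5.7293 m^(5/2)

5.7293 m^(5/2)


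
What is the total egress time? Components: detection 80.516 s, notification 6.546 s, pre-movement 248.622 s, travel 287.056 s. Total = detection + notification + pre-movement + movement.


Total = 80.516 + 6.546 + 248.622 + 287.056 = 622.74 s

622.74 s


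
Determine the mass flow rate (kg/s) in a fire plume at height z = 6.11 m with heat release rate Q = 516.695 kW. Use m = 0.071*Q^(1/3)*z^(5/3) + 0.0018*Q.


Q^(1/3) = 8.0244
z^(5/3) = 20.421
First term = 0.071 * 8.0244 * 20.421 = 11.634
Second term = 0.0018 * 516.695 = 0.93005
m = 12.564 kg/s

12.564 kg/s


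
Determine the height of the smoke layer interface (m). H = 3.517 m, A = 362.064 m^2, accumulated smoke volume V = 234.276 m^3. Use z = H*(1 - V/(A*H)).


V/(A*H) = 0.18398
1 - 0.18398 = 0.81602
z = 3.517 * 0.81602 = 2.8699 m

2.8699 m


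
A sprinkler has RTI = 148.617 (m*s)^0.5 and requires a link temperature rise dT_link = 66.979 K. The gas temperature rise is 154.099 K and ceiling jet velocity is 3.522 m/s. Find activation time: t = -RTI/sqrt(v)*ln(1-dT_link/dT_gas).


dT_link/dT_gas = 0.43465
ln(1 - 0.43465) = -0.57031
t = -148.617 / sqrt(3.522) * -0.57031 = 45.163 s

45.163 s


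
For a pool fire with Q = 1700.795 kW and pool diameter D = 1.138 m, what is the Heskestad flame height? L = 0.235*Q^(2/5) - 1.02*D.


Q^(2/5) = 19.600
0.235 * Q^(2/5) = 4.6061
1.02 * D = 1.1608
L = 3.4453 m

3.4453 m


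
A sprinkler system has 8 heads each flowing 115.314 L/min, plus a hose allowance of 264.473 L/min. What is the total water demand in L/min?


Sprinkler demand = 8 * 115.314 = 922.512 L/min
Total = 922.512 + 264.473 = 1186.985 L/min

1186.985 L/min


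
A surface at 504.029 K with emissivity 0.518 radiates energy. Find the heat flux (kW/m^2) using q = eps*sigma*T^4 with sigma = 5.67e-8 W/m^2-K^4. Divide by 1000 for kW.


T^4 = 6.4539e+10
q = 0.518 * 5.67e-8 * 6.4539e+10 / 1000 = 1.8955 kW/m^2

1.8955 kW/m^2


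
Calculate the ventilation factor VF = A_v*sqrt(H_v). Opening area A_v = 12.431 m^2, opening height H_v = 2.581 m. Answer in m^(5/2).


sqrt(H_v) = 1.6065
VF = 12.431 * 1.6065 = 19.971 m^(5/2)

19.971 m^(5/2)


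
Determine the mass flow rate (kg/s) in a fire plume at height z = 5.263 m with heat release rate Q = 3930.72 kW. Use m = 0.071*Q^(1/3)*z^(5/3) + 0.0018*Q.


Q^(1/3) = 15.782
z^(5/3) = 15.924
First term = 0.071 * 15.782 * 15.924 = 17.843
Second term = 0.0018 * 3930.72 = 7.0753
m = 24.918 kg/s

24.918 kg/s


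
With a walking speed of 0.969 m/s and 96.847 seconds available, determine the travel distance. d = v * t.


d = 0.969 * 96.847 = 93.845 m

93.845 m


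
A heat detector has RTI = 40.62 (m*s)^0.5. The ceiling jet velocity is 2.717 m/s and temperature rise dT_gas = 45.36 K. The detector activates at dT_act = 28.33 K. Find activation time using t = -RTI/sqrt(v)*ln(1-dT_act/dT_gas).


dT_act/dT_gas = 0.62456
ln(1 - 0.62456) = -0.97965
t = -40.62 / sqrt(2.717) * -0.97965 = 24.142 s

24.142 s


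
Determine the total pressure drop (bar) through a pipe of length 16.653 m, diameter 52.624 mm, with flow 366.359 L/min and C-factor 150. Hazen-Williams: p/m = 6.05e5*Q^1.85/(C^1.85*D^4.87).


Q^1.85 = 55364
C^1.85 = 10611
D^4.87 = 2.4108e+08
p/m = 0.013093 bar/m
p_total = 0.013093 * 16.653 = 0.21804 bar

0.21804 bar


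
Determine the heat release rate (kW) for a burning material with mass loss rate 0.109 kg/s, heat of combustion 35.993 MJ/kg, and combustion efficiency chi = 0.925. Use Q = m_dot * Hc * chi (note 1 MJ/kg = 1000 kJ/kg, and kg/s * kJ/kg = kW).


Hc = 35.993 MJ/kg = 35.993 * 1000 kJ/kg = 35993 kJ/kg
Q = 0.109 kg/s * 35993 kJ/kg * 0.925 = 3629.0 kW

3629.0 kW


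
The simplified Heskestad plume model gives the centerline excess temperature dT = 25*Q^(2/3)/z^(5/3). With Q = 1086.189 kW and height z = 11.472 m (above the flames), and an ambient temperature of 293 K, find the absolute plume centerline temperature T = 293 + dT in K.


Q^(2/3) = 105.67
z^(5/3) = 58.353
dT = 25 * 105.67 / 58.353 = 45.270 K
T = 293 + 45.270 = 338.27 K

338.27 K


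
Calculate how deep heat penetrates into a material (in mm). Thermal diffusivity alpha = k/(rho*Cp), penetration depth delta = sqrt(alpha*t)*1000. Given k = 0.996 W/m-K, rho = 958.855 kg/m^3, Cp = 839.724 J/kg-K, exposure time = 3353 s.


alpha = 0.996 / (958.855 * 839.724) = 1.2370e-06 m^2/s
alpha * t = 0.0041477
delta = sqrt(0.0041477) * 1000 = 64.402 mm

64.402 mm


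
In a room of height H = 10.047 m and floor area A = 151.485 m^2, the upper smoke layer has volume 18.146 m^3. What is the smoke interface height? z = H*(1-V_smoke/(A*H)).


V/(A*H) = 0.011923
1 - 0.011923 = 0.98808
z = 10.047 * 0.98808 = 9.9272 m

9.9272 m


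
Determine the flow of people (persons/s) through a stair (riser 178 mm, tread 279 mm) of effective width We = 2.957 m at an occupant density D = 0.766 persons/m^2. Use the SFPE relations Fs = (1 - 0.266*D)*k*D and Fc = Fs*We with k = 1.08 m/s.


1 - 0.266*D = 1 - 0.266*0.766 = 0.79624
Fs = 0.79624 * 1.08 * 0.766 = 0.65872 persons/(s*m)
Fc = 0.65872 * 2.957 = 1.9478 persons/s

1.9478 persons/s


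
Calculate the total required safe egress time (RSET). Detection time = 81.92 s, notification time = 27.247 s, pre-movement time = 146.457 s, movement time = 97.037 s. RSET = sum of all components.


Total = 81.92 + 27.247 + 146.457 + 97.037 = 352.661 s

352.661 s


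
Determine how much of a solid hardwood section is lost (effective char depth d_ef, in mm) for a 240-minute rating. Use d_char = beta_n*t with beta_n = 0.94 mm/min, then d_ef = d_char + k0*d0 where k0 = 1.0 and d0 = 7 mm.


d_char = 0.94 * 240 = 225.6 mm
d_ef = 225.6 + 1.0*7 = 232.6 mm

232.6 mm


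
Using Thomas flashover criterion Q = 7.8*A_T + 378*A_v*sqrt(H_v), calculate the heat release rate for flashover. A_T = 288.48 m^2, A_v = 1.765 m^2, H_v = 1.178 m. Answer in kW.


7.8*A_T = 2250.144
sqrt(H_v) = 1.0854
378*A_v*sqrt(H_v) = 724.12
Q = 2250.144 + 724.12 = 2974.3 kW

2974.3 kW


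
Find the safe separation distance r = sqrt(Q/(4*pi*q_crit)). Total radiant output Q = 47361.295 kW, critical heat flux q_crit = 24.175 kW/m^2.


4*pi*q_crit = 303.79
Q/(4*pi*q_crit) = 155.90
r = sqrt(155.90) = 12.486 m

12.486 m


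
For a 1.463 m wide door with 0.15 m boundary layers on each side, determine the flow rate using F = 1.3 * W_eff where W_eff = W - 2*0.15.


W_eff = 1.463 - 0.30 = 1.163 m
F = 1.3 * 1.163 = 1.5119 persons/s

1.5119 persons/s


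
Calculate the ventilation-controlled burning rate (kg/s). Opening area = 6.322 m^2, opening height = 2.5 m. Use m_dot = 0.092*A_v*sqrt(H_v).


sqrt(H_v) = 1.5811
m_dot = 0.092 * 6.322 * 1.5811 = 0.91963 kg/s

0.91963 kg/s


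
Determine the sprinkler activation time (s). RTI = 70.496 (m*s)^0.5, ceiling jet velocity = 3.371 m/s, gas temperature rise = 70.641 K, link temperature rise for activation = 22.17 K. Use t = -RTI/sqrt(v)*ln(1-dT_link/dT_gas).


dT_link/dT_gas = 0.31384
ln(1 - 0.31384) = -0.37665
t = -70.496 / sqrt(3.371) * -0.37665 = 14.462 s

14.462 s


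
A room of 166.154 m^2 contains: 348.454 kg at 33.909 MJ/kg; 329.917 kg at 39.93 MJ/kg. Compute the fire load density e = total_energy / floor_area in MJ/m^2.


Total energy = 348.454*33.909 + 329.917*39.93
= 11815.73 + 13173.59
= 24989.31 MJ
e = 24989.31 / 166.154 = 150.40 MJ/m^2

150.40 MJ/m^2


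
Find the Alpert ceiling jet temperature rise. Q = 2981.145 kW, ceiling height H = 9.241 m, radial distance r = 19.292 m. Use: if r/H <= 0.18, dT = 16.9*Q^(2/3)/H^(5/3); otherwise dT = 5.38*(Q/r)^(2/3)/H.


r/H = 19.292 / 9.241 = 2.0877
r/H > 0.18, so dT = 5.38*(Q/r)^(2/3)/H
Q/r = 154.53
(Q/r)^(2/3) = 28.796
dT = 5.38 * 28.796 / 9.241 = 16.765 K

16.765 K


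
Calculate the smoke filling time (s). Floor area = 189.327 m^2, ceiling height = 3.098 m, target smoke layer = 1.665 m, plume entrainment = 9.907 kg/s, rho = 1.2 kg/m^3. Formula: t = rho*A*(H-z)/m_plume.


H - z = 1.433 m
t = 1.2 * 189.327 * 1.433 / 9.907 = 32.862 s

32.862 s


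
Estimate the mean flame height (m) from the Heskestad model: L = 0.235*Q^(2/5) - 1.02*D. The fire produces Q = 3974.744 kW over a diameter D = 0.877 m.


Q^(2/5) = 27.525
0.235 * Q^(2/5) = 6.4683
1.02 * D = 0.89454
L = 5.5738 m

5.5738 m


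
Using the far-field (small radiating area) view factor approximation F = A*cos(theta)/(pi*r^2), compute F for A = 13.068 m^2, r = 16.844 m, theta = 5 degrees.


cos(5 deg) = 0.99619
pi*r^2 = 891.33
F = 13.068 * 0.99619 / 891.33 = 0.014605

0.014605


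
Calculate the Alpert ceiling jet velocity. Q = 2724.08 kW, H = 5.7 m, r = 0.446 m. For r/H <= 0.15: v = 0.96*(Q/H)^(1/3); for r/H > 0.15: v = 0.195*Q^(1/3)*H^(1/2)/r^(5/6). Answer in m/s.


r/H = 0.446 / 5.7 = 0.078246
r/H <= 0.15, so v = 0.96*(Q/H)^(1/3)
Q/H = 477.91
(Q/H)^(1/3) = 7.8183
v = 0.96 * 7.8183 = 7.5056 m/s

7.5056 m/s


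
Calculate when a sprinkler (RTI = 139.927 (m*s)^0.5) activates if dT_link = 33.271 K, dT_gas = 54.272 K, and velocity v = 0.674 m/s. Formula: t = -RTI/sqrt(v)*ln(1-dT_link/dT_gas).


dT_link/dT_gas = 0.61304
ln(1 - 0.61304) = -0.94944
t = -139.927 / sqrt(0.674) * -0.94944 = 161.82 s

161.82 s


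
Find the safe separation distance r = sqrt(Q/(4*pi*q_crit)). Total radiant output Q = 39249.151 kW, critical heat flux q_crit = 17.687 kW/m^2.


4*pi*q_crit = 222.26
Q/(4*pi*q_crit) = 176.59
r = sqrt(176.59) = 13.289 m

13.289 m


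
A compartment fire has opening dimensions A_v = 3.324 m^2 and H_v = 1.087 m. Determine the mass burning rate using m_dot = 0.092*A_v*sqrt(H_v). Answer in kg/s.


sqrt(H_v) = 1.0426
m_dot = 0.092 * 3.324 * 1.0426 = 0.31883 kg/s

0.31883 kg/s


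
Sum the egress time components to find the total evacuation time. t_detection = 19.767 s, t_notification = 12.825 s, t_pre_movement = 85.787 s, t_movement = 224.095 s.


Total = 19.767 + 12.825 + 85.787 + 224.095 = 342.474 s

342.474 s


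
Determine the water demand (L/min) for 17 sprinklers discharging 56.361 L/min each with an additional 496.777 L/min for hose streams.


Sprinkler demand = 17 * 56.361 = 958.137 L/min
Total = 958.137 + 496.777 = 1454.914 L/min

1454.914 L/min


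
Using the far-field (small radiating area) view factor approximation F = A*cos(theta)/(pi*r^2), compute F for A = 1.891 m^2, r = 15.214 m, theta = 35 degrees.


cos(35 deg) = 0.81915
pi*r^2 = 727.17
F = 1.891 * 0.81915 / 727.17 = 0.0021302

0.0021302


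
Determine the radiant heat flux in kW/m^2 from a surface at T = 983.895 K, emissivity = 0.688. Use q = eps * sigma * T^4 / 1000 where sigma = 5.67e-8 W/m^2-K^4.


T^4 = 9.3712e+11
q = 0.688 * 5.67e-8 * 9.3712e+11 / 1000 = 36.557 kW/m^2

36.557 kW/m^2


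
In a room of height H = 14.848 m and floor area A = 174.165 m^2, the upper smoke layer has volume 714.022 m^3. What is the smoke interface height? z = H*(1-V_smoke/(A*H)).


V/(A*H) = 0.27611
1 - 0.27611 = 0.72389
z = 14.848 * 0.72389 = 10.748 m

10.748 m


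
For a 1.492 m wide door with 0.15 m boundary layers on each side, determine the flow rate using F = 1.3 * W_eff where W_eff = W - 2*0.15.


W_eff = 1.492 - 0.30 = 1.192 m
F = 1.3 * 1.192 = 1.5496 persons/s

1.5496 persons/s


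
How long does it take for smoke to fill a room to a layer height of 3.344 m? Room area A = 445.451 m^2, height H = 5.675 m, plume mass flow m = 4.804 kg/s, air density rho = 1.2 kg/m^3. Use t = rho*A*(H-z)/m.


H - z = 2.331 m
t = 1.2 * 445.451 * 2.331 / 4.804 = 259.37 s

259.37 s


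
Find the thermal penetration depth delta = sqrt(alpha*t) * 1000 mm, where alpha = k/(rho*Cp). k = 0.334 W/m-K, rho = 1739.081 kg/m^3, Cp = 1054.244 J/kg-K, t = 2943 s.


alpha = 0.334 / (1739.081 * 1054.244) = 1.8217e-07 m^2/s
alpha * t = 0.00053614
delta = sqrt(0.00053614) * 1000 = 23.155 mm

23.155 mm


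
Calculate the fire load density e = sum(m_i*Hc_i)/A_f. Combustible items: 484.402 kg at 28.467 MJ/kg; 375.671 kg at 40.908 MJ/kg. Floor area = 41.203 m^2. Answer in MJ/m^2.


Total energy = 484.402*28.467 + 375.671*40.908
= 13789.47 + 15367.95
= 29157.42 MJ
e = 29157.42 / 41.203 = 707.65 MJ/m^2

707.65 MJ/m^2


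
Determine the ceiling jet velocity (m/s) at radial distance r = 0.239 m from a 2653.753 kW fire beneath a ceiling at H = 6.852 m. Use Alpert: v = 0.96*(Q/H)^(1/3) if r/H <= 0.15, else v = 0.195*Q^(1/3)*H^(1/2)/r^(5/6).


r/H = 0.239 / 6.852 = 0.034880
r/H <= 0.15, so v = 0.96*(Q/H)^(1/3)
Q/H = 387.30
(Q/H)^(1/3) = 7.2892
v = 0.96 * 7.2892 = 6.9977 m/s

6.9977 m/s


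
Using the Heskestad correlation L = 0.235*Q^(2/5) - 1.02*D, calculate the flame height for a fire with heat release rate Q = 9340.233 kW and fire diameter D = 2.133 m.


Q^(2/5) = 38.739
0.235 * Q^(2/5) = 9.1036
1.02 * D = 2.1757
L = 6.9279 m

6.9279 m


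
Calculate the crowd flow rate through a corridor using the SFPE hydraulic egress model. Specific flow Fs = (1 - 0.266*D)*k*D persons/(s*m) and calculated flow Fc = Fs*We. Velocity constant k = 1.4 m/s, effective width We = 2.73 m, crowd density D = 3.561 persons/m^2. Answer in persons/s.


1 - 0.266*D = 1 - 0.266*3.561 = 0.052774
Fs = 0.052774 * 1.4 * 3.561 = 0.26310 persons/(s*m)
Fc = 0.26310 * 2.73 = 0.71826 persons/s

0.71826 persons/s


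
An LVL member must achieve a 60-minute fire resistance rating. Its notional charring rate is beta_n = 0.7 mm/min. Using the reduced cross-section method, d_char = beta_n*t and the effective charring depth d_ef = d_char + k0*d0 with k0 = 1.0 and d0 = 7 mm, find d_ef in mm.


d_char = 0.7 * 60 = 42 mm
d_ef = 42 + 1.0*7 = 49 mm

49 mm


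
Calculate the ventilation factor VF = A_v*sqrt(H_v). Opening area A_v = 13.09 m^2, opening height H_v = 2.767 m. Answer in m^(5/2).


sqrt(H_v) = 1.6634
VF = 13.09 * 1.6634 = 21.774 m^(5/2)

21.774 m^(5/2)


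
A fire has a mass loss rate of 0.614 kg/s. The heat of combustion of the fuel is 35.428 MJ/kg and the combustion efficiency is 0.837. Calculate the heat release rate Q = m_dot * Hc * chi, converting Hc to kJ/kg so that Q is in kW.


Hc = 35.428 MJ/kg = 35.428 * 1000 kJ/kg = 35428 kJ/kg
Q = 0.614 kg/s * 35428 kJ/kg * 0.837 = 18207 kW

18207 kW


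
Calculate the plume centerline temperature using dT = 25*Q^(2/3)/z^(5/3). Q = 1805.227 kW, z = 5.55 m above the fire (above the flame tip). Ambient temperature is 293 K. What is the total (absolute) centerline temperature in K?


Q^(2/3) = 148.26
z^(5/3) = 17.398
dT = 25 * 148.26 / 17.398 = 213.05 K
T = 293 + 213.05 = 506.05 K

506.05 K


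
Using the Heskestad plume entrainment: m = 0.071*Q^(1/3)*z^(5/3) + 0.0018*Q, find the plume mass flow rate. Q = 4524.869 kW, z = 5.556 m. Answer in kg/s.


Q^(1/3) = 16.540
z^(5/3) = 17.429
First term = 0.071 * 16.540 * 17.429 = 20.467
Second term = 0.0018 * 4524.869 = 8.1448
m = 28.612 kg/s

28.612 kg/s


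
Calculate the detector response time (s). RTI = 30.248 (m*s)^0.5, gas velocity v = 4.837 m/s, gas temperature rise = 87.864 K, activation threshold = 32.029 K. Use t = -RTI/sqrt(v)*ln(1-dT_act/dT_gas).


dT_act/dT_gas = 0.36453
ln(1 - 0.36453) = -0.45339
t = -30.248 / sqrt(4.837) * -0.45339 = 6.2356 s

6.2356 s


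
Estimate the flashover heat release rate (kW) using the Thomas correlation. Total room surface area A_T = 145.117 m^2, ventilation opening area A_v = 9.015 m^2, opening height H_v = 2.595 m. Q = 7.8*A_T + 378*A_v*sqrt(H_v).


7.8*A_T = 1131.9
sqrt(H_v) = 1.6109
378*A_v*sqrt(H_v) = 5489.4
Q = 1131.9 + 5489.4 = 6621.3 kW

6621.3 kW


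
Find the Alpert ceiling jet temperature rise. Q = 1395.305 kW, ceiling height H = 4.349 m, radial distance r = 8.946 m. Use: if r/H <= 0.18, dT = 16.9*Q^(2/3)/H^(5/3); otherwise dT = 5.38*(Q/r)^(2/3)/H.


r/H = 8.946 / 4.349 = 2.0570
r/H > 0.18, so dT = 5.38*(Q/r)^(2/3)/H
Q/r = 155.97
(Q/r)^(2/3) = 28.975
dT = 5.38 * 28.975 / 4.349 = 35.844 K

35.844 K


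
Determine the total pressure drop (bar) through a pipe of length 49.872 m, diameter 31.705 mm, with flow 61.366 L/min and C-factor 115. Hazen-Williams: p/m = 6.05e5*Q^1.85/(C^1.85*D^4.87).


Q^1.85 = 2030.8
C^1.85 = 6490.7
D^4.87 = 2.0441e+07
p/m = 0.0092606 bar/m
p_total = 0.0092606 * 49.872 = 0.46184 bar

0.46184 bar


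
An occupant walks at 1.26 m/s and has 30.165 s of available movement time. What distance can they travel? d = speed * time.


d = 1.26 * 30.165 = 38.008 m

38.008 m


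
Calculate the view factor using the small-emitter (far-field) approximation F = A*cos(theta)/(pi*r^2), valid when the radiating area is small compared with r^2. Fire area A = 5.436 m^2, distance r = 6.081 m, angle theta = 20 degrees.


cos(20 deg) = 0.93969
pi*r^2 = 116.17
F = 5.436 * 0.93969 / 116.17 = 0.043971

0.043971


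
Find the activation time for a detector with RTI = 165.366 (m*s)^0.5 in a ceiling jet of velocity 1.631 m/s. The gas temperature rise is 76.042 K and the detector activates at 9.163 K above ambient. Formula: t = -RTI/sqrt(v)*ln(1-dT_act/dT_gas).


dT_act/dT_gas = 0.12050
ln(1 - 0.12050) = -0.12840
t = -165.366 / sqrt(1.631) * -0.12840 = 16.626 s

16.626 s


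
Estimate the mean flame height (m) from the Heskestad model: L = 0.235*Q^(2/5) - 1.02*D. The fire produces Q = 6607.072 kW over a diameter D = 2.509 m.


Q^(2/5) = 33.729
0.235 * Q^(2/5) = 7.9263
1.02 * D = 2.5592
L = 5.3671 m

5.3671 m


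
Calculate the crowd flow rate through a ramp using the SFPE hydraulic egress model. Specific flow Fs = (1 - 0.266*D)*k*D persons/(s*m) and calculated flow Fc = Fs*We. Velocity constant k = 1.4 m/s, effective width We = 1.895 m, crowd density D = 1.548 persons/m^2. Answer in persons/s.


1 - 0.266*D = 1 - 0.266*1.548 = 0.58823
Fs = 0.58823 * 1.4 * 1.548 = 1.2748 persons/(s*m)
Fc = 1.2748 * 1.895 = 2.4158 persons/s

2.4158 persons/s


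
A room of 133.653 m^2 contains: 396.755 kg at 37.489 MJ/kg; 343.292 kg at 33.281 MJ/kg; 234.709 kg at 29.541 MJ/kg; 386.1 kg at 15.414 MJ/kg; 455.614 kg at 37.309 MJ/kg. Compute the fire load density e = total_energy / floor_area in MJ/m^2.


Total energy = 396.755*37.489 + 343.292*33.281 + 234.709*29.541 + 386.1*15.414 + 455.614*37.309
= 14873.95 + 11425.10 + 6933.539 + 5951.345 + 16998.50
= 56182.44 MJ
e = 56182.44 / 133.653 = 420.36 MJ/m^2

420.36 MJ/m^2


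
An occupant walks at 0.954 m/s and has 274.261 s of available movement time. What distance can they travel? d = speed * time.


d = 0.954 * 274.261 = 261.64 m

261.64 m


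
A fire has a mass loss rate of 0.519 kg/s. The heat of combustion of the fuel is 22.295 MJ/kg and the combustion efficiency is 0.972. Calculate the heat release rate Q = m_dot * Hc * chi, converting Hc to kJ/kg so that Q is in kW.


Hc = 22.295 MJ/kg = 22.295 * 1000 kJ/kg = 22295 kJ/kg
Q = 0.519 kg/s * 22295 kJ/kg * 0.972 = 11247 kW

11247 kW


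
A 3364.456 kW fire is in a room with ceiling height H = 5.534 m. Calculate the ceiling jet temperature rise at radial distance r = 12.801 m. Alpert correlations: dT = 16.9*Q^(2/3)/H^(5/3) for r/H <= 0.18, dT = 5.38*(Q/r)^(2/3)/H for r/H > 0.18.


r/H = 12.801 / 5.534 = 2.3132
r/H > 0.18, so dT = 5.38*(Q/r)^(2/3)/H
Q/r = 262.83
(Q/r)^(2/3) = 41.031
dT = 5.38 * 41.031 / 5.534 = 39.889 K

39.889 K


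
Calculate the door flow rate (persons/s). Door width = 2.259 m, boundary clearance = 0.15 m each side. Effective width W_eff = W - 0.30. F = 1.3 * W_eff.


W_eff = 2.259 - 0.30 = 1.959 m
F = 1.3 * 1.959 = 2.5467 persons/s

2.5467 persons/s


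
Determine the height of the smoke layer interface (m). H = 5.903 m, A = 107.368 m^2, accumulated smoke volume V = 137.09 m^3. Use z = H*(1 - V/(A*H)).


V/(A*H) = 0.21630
1 - 0.21630 = 0.78370
z = 5.903 * 0.78370 = 4.6262 m

4.6262 m


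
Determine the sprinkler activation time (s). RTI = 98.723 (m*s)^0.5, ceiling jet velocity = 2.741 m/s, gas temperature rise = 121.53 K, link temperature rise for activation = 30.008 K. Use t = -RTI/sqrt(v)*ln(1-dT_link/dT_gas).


dT_link/dT_gas = 0.24692
ln(1 - 0.24692) = -0.28358
t = -98.723 / sqrt(2.741) * -0.28358 = 16.910 s

16.910 s


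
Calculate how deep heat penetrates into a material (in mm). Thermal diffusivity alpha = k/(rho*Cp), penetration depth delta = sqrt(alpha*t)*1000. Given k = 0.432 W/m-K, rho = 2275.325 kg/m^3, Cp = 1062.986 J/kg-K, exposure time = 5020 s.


alpha = 0.432 / (2275.325 * 1062.986) = 1.7861e-07 m^2/s
alpha * t = 0.00089664
delta = sqrt(0.00089664) * 1000 = 29.944 mm

29.944 mm


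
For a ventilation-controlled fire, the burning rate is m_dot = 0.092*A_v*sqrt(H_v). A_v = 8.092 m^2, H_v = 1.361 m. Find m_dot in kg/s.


sqrt(H_v) = 1.1666
m_dot = 0.092 * 8.092 * 1.1666 = 0.86851 kg/s

0.86851 kg/s


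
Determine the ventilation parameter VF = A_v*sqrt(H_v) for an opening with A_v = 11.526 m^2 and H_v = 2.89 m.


sqrt(H_v) = 1.7
VF = 11.526 * 1.7 = 19.594 m^(5/2)

19.594 m^(5/2)


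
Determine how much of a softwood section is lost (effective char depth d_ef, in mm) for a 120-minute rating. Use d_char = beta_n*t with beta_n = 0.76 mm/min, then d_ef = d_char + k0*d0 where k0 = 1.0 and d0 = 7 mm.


d_char = 0.76 * 120 = 91.2 mm
d_ef = 91.2 + 1.0*7 = 98.2 mm

98.2 mm


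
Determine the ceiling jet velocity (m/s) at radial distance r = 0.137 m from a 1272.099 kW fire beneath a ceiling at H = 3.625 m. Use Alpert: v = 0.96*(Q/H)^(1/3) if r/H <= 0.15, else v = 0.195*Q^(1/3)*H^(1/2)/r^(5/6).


r/H = 0.137 / 3.625 = 0.037793
r/H <= 0.15, so v = 0.96*(Q/H)^(1/3)
Q/H = 350.92
(Q/H)^(1/3) = 7.0535
v = 0.96 * 7.0535 = 6.7714 m/s

6.7714 m/s


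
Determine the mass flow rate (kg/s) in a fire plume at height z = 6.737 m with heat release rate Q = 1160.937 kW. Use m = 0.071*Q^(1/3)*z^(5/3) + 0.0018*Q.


Q^(1/3) = 10.510
z^(5/3) = 24.031
First term = 0.071 * 10.510 * 24.031 = 17.932
Second term = 0.0018 * 1160.937 = 2.0897
m = 20.022 kg/s

20.022 kg/s


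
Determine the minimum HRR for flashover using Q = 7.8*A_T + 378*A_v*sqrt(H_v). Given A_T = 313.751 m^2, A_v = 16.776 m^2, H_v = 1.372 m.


7.8*A_T = 2447.3
sqrt(H_v) = 1.1713
378*A_v*sqrt(H_v) = 7427.7
Q = 2447.3 + 7427.7 = 9875.0 kW

9875.0 kW


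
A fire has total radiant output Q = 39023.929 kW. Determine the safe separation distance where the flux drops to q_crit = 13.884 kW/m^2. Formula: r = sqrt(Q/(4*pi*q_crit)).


4*pi*q_crit = 174.47
Q/(4*pi*q_crit) = 223.67
r = sqrt(223.67) = 14.956 m

14.956 m


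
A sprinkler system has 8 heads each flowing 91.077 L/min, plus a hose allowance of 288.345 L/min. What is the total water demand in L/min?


Sprinkler demand = 8 * 91.077 = 728.616 L/min
Total = 728.616 + 288.345 = 1016.961 L/min

1016.961 L/min


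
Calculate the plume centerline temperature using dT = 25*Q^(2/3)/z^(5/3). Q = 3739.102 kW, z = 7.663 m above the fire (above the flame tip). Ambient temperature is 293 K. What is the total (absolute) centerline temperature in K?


Q^(2/3) = 240.90
z^(5/3) = 29.785
dT = 25 * 240.90 / 29.785 = 202.20 K
T = 293 + 202.20 = 495.20 K

495.20 K


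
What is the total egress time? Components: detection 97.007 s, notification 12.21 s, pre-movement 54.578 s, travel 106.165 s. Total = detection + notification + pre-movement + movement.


Total = 97.007 + 12.21 + 54.578 + 106.165 = 269.96 s

269.96 s


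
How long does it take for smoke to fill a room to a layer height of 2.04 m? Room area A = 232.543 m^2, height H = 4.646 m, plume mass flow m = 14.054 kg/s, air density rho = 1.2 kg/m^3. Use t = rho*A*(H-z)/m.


H - z = 2.606 m
t = 1.2 * 232.543 * 2.606 / 14.054 = 51.744 s

51.744 s


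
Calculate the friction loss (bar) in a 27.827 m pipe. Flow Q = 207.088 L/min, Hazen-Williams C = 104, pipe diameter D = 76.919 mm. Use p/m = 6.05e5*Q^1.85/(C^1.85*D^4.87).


Q^1.85 = 19270
C^1.85 = 5389.0
D^4.87 = 1.5310e+09
p/m = 0.0014130 bar/m
p_total = 0.0014130 * 27.827 = 0.039320 bar

0.039320 bar


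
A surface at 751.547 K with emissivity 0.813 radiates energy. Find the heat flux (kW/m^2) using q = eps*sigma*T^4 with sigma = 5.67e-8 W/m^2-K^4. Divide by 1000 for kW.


T^4 = 3.1902e+11
q = 0.813 * 5.67e-8 * 3.1902e+11 / 1000 = 14.706 kW/m^2

14.706 kW/m^2


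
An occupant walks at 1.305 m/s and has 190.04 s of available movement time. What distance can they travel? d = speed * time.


d = 1.305 * 190.04 = 248.00 m

248.00 m


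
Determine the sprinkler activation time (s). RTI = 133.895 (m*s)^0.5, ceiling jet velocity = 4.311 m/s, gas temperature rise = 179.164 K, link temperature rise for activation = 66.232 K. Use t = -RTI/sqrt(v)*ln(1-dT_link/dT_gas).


dT_link/dT_gas = 0.36967
ln(1 - 0.36967) = -0.46152
t = -133.895 / sqrt(4.311) * -0.46152 = 29.762 s

29.762 s
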